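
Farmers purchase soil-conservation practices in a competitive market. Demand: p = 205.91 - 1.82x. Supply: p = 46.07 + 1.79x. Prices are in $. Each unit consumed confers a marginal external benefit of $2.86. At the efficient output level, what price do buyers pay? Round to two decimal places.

Social marginal benefit = demand + MEB = 208.77 - 1.82x.
Set SMB = MC: 208.77 - 1.82x = 46.07 + 1.79x → x* = 45.0693.
Consumer price on the demand curve at x*: 205.91 − 1.82×45.0693 = 123.8839.

P = $123.88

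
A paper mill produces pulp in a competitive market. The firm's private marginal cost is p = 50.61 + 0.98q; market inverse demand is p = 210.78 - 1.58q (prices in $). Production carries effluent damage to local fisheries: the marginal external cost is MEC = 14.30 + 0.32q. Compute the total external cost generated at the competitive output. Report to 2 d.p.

$1521.03

Market equilibrium (private): 50.61 + 0.98q = 210.78 - 1.58q → q_m = 62.5664.
Total external cost = ∫₀^{q_m} (14.30 + 0.32q) dq = 14.30×62.5664 + ½×0.32×62.5664² = 1521.0282.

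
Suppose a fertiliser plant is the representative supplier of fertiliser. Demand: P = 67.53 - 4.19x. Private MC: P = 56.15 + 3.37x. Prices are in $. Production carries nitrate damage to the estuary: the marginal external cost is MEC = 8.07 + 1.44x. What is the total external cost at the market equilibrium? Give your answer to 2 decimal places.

$13.78

Market equilibrium (private): 56.15 + 3.37x = 67.53 - 4.19x → x_m = 1.5053.
Total external cost = ∫₀^{x_m} (8.07 + 1.44x) dx = 8.07×1.5053 + ½×1.44×1.5053² = 13.7792.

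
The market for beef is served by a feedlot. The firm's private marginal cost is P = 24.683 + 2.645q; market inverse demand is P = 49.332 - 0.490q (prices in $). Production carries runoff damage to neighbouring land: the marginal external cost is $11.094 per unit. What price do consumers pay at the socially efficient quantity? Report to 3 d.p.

P = $47.213

Social marginal cost = private MC + MEC = 35.777 + 2.645q.
Set SMC = demand: 35.777 + 2.645q = 49.332 - 0.490q → q* = 4.3238.
Consumer price on the demand curve at q*: 49.332 − 0.490×4.3238 = 47.2133.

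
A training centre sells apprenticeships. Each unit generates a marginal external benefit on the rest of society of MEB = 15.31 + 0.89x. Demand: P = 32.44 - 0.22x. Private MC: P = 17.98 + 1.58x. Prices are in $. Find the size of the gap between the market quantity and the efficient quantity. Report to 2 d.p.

Market equilibrium (private): 17.98 + 1.58x = 32.44 - 0.22x → x_m = 8.0333.
Social marginal cost = private MC − MEB = 2.67 + 0.69x.
Set SMC = demand: 2.67 + 0.69x = 32.44 - 0.22x → x* = 32.7143.
Gap = |8.0333 − 32.7143| = 24.6810.

24.68 units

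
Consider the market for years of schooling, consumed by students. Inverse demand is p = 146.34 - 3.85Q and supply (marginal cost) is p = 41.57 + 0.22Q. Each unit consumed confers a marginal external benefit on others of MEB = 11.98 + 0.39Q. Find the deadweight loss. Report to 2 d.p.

DWL = 65.88

Market equilibrium (private): 41.57 + 0.22Q = 146.34 - 3.85Q → Q_m = 25.7420.
Social marginal benefit = demand + MEB = 158.32 - 3.46Q.
Set SMB = MC: 158.32 - 3.46Q = 41.57 + 0.22Q → Q* = 31.7255.
Between Q* and Q_m the wedge SMB − MC runs linearly from 0 to MEB(Q_m), so the loss is a triangle.
DWL = ½ × 5.9835 × 22.0194 = 65.8765.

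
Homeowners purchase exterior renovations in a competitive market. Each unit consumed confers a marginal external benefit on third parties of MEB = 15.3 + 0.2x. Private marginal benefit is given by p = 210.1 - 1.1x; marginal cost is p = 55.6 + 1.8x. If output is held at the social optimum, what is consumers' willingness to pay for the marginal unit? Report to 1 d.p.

Social marginal benefit = demand + MEB = 225.4 - 0.9x.
Set SMB = MC: 225.4 - 0.9x = 55.6 + 1.8x → x* = 62.8889.
Consumer price on the demand curve at x*: 210.1 − 1.1×62.8889 = 140.9222.

P = 140.9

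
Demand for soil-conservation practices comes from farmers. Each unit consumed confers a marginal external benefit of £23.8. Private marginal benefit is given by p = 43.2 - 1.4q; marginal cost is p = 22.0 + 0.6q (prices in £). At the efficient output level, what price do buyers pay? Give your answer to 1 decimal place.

Social marginal benefit = demand + MEB = 67.0 - 1.4q.
Set SMB = MC: 67.0 - 1.4q = 22.0 + 0.6q → q* = 22.5000.
Consumer price on the demand curve at q*: 43.2 − 1.4×22.5000 = 11.7000.

P = £11.7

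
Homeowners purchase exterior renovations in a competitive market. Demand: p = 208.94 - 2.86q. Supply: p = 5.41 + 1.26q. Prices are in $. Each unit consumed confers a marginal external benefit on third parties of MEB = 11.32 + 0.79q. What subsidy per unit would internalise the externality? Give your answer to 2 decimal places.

subsidy = $62.29 per unit

Social marginal benefit = demand + MEB = 220.26 - 2.07q.
Set SMB = MC: 220.26 - 2.07q = 5.41 + 1.26q → q* = 64.5195.
The Pigouvian subsidy equals MEB at q*: 11.32 + 0.79×64.5195 = 62.2904.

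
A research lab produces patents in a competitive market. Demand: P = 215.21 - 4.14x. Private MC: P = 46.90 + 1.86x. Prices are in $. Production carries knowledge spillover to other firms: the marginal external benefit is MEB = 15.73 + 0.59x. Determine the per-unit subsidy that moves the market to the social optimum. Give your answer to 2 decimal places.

subsidy = $35.80 per unit

Social marginal cost = private MC − MEB = 31.17 + 1.27x.
Set SMC = demand: 31.17 + 1.27x = 215.21 - 4.14x → x* = 34.0185.
The Pigouvian subsidy equals MEB at x*: 15.73 + 0.59×34.0185 = 35.8009.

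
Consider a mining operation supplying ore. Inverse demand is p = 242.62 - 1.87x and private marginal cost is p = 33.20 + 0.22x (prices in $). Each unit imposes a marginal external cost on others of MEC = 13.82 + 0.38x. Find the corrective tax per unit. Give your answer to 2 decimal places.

tax = $43.91 per unit

Social marginal cost = private MC + MEC = 47.02 + 0.60x.
Set SMC = demand: 47.02 + 0.60x = 242.62 - 1.87x → x* = 79.1903.
The Pigouvian tax equals MEC at x*: 13.82 + 0.38×79.1903 = 43.9123.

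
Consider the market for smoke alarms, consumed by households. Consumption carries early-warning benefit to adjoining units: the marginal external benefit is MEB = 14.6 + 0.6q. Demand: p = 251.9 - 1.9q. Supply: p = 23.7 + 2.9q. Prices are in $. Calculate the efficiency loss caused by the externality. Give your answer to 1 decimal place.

Market equilibrium (private): 23.7 + 2.9q = 251.9 - 1.9q → q_m = 47.5417.
Social marginal benefit = demand + MEB = 266.5 - 1.3q.
Set SMB = MC: 266.5 - 1.3q = 23.7 + 2.9q → q* = 57.8095.
The loss is the area between SMB and MC from q* to q_m; with linear curves that's a triangle of height MEB(q_m).
DWL = ½ × 10.2678 × 43.1250 = 221.3994.

DWL = $221.4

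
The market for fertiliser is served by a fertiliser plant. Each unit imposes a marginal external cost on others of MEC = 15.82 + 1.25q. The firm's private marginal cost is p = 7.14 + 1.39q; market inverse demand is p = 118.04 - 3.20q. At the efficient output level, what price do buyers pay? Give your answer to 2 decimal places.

Social marginal cost = private MC + MEC = 22.96 + 2.64q.
Set SMC = demand: 22.96 + 2.64q = 118.04 - 3.20q → q* = 16.2808.
Consumer price on the demand curve at q*: 118.04 − 3.20×16.2808 = 65.9414.

P = 65.94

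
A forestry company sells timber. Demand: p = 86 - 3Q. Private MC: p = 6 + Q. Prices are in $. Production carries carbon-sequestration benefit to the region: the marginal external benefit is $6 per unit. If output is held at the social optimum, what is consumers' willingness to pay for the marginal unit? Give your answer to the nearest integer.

P = $22

Social marginal cost = private MC − MEB = 0 + Q.
Set SMC = demand: 0 + Q = 86 - 3Q → Q* = 21.5000.
Consumer price on the demand curve at Q*: 86 − 3×21.5000 = 21.5000.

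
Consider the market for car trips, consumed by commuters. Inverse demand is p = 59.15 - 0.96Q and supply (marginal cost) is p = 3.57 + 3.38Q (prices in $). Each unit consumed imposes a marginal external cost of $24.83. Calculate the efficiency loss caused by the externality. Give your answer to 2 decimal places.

Market equilibrium (private): 3.57 + 3.38Q = 59.15 - 0.96Q → Q_m = 12.8065.
Social marginal benefit = demand − MEC = 34.32 - 0.96Q.
Set SMB = MC: 34.32 - 0.96Q = 3.57 + 3.38Q → Q* = 7.0853.
The loss is the area between SMB and MC from Q* to Q_m; with linear curves that's a triangle of height MEC(Q_m).
DWL = ½ × 5.7212 × 24.8300 = 71.0287.

DWL = $71.03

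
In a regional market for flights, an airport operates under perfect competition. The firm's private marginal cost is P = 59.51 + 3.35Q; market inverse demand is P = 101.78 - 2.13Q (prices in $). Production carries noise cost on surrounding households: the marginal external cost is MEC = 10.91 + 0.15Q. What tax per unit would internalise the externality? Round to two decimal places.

tax = $11.75 per unit

Social marginal cost = private MC + MEC = 70.42 + 3.50Q.
Set SMC = demand: 70.42 + 3.50Q = 101.78 - 2.13Q → Q* = 5.5702.
The Pigouvian tax equals MEC at Q*: 10.91 + 0.15×5.5702 = 11.7455.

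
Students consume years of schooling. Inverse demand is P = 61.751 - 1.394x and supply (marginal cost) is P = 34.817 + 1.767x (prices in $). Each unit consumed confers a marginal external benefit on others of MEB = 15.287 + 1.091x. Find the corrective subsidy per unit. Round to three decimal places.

subsidy = $37.540 per unit

Social marginal benefit = demand + MEB = 77.038 - 0.303x.
Set SMB = MC: 77.038 - 0.303x = 34.817 + 1.767x → x* = 20.3966.
The Pigouvian subsidy equals MEB at x*: 15.287 + 1.091×20.3966 = 37.5397.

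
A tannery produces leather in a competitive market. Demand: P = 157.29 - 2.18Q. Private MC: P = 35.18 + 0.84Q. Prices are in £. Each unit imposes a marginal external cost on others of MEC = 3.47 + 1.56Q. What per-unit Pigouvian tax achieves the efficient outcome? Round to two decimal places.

tax = £43.88 per unit

Social marginal cost = private MC + MEC = 38.65 + 2.40Q.
Set SMC = demand: 38.65 + 2.40Q = 157.29 - 2.18Q → Q* = 25.9039.
The Pigouvian tax equals MEC at Q*: 3.47 + 1.56×25.9039 = 43.8801.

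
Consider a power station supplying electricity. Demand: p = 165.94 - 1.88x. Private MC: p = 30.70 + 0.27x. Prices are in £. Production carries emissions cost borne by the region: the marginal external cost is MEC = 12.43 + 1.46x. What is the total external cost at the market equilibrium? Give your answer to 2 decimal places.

£3670.27

Market equilibrium (private): 30.70 + 0.27x = 165.94 - 1.88x → x_m = 62.9023.
Total external cost = ∫₀^{x_m} (12.43 + 1.46x) dx = 12.43×62.9023 + ½×1.46×62.9023² = 3670.2661.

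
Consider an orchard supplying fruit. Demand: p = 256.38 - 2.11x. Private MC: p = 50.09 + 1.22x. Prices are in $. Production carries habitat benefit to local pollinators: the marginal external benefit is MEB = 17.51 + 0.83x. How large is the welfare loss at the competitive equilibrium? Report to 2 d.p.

Market equilibrium (private): 50.09 + 1.22x = 256.38 - 2.11x → x_m = 61.9489.
Social marginal cost = private MC − MEB = 32.58 + 0.39x.
Set SMC = demand: 32.58 + 0.39x = 256.38 - 2.11x → x* = 89.5200.
The loss is the area between SMC and demand from x* to x_m; with linear curves that's a triangle of height MEB(x_m).
DWL = ½ × 27.5711 × 68.9276 = 950.2049.

DWL = $950.20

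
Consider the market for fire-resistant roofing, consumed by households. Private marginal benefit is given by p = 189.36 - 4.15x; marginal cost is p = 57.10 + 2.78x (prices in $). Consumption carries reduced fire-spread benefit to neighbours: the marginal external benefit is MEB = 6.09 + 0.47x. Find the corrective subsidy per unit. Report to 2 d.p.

subsidy = $16.16 per unit

Social marginal benefit = demand + MEB = 195.45 - 3.68x.
Set SMB = MC: 195.45 - 3.68x = 57.10 + 2.78x → x* = 21.4164.
The Pigouvian subsidy equals MEB at x*: 6.09 + 0.47×21.4164 = 16.1557.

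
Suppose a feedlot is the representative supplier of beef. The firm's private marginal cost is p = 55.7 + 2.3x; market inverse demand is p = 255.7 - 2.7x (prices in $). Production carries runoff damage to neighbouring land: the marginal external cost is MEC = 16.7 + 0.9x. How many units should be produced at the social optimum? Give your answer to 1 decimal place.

Social marginal cost = private MC + MEC = 72.4 + 3.2x.
Set SMC = demand: 72.4 + 3.2x = 255.7 - 2.7x → x* = 31.0678.

x* = 31.1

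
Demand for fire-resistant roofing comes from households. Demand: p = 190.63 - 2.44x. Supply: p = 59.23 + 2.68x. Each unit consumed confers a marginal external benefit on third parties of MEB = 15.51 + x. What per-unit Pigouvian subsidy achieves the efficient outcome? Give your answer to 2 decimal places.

subsidy = 51.17 per unit

Social marginal benefit = demand + MEB = 206.14 - 1.44x.
Set SMB = MC: 206.14 - 1.44x = 59.23 + 2.68x → x* = 35.6578.
The Pigouvian subsidy equals MEB at x*: 15.51 + 1.00×35.6578 = 51.1678.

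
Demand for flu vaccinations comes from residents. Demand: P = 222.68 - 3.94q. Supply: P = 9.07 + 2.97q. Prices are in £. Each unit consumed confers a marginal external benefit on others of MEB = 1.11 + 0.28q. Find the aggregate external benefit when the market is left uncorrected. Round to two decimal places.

£168.10

Market equilibrium (private): 9.07 + 2.97q = 222.68 - 3.94q → q_m = 30.9132.
Total external benefit = ∫₀^{q_m} (1.11 + 0.28q) dq = 1.11×30.9132 + ½×0.28×30.9132² = 168.1013.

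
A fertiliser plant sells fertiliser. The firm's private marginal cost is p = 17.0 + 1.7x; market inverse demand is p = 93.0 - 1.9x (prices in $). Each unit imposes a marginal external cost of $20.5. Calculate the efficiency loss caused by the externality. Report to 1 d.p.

Market equilibrium (private): 17.0 + 1.7x = 93.0 - 1.9x → x_m = 21.1111.
Social marginal cost = private MC + MEC = 37.5 + 1.7x.
Set SMC = demand: 37.5 + 1.7x = 93.0 - 1.9x → x* = 15.4167.
The welfare-loss triangle has base |x_m − x*| and height MEC(x_m) (the vertical gap between SMC and demand is zero at x* and MEC at x_m).
DWL = ½ × 5.6944 × 20.5000 = 58.3676.

DWL = $58.4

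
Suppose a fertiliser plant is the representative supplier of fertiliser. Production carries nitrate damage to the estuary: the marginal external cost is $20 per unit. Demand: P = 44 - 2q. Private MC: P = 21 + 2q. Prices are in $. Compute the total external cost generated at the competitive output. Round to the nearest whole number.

$115

Market equilibrium (private): 21 + 2q = 44 - 2q → q_m = 5.7500.
Total external cost = MEC × q_m = 20 × 5.7500 = 115.0000.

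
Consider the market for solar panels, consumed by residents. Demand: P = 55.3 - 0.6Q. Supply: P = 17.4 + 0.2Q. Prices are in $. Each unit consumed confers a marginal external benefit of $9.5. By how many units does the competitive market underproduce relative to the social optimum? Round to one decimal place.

11.9 units

Market equilibrium (private): 17.4 + 0.2Q = 55.3 - 0.6Q → Q_m = 47.3750.
Social marginal benefit = demand + MEB = 64.8 - 0.6Q.
Set SMB = MC: 64.8 - 0.6Q = 17.4 + 0.2Q → Q* = 59.2500.
Gap = |47.3750 − 59.2500| = 11.8750.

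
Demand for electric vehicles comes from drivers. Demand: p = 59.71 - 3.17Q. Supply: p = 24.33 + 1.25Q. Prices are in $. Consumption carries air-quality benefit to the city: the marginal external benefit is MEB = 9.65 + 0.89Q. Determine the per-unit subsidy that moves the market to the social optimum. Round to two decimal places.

Social marginal benefit = demand + MEB = 69.36 - 2.28Q.
Set SMB = MC: 69.36 - 2.28Q = 24.33 + 1.25Q → Q* = 12.7564.
The Pigouvian subsidy equals MEB at Q*: 9.65 + 0.89×12.7564 = 21.0032.

subsidy = $21.00 per unit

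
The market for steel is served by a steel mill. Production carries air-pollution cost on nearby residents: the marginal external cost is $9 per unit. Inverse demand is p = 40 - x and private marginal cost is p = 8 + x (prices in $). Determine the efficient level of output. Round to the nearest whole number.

x* = 12

Social marginal cost = private MC + MEC = 17 + x.
Set SMC = demand: 17 + x = 40 - x → x* = 11.5000.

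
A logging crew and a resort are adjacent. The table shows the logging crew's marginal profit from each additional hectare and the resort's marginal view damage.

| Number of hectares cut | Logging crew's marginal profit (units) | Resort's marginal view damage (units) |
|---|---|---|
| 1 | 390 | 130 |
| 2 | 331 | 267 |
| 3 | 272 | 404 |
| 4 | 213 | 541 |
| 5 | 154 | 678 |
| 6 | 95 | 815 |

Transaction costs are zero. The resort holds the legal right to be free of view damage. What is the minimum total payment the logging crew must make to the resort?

Efficient level: marginal profit ≥ marginal view damage through level 2, so k* = 2.
With the resort holding the right, the logging crew must at least compensate total damage at k*: 130 + 267 = 397.

397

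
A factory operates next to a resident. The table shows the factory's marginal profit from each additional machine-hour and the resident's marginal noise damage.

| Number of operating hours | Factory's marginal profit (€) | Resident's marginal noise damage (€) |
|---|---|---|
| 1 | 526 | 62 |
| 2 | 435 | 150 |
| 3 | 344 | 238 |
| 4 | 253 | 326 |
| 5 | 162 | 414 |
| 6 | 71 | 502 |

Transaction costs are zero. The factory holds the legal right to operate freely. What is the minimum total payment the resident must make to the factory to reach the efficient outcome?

€486

Left alone the factory would choose level 6 (marginal profit stays positive).
Efficient level: k* = 3 (marginal profit ≥ marginal noise damage through 3).
The resident must at least cover the factory's forgone profit from cutting 6→3: 253 + 162 + 71 = 486.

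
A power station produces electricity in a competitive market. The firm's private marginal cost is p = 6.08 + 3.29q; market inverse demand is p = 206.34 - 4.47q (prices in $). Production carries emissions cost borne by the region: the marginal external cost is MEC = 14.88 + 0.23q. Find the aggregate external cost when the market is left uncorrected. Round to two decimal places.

$460.59

Market equilibrium (private): 6.08 + 3.29q = 206.34 - 4.47q → q_m = 25.8067.
Total external cost = ∫₀^{q_m} (14.88 + 0.23q) dq = 14.88×25.8067 + ½×0.23×25.8067² = 460.5921.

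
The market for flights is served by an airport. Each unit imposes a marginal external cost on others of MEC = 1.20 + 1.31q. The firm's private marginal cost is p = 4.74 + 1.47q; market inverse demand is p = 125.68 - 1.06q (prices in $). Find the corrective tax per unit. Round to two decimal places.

Social marginal cost = private MC + MEC = 5.94 + 2.78q.
Set SMC = demand: 5.94 + 2.78q = 125.68 - 1.06q → q* = 31.1823.
The Pigouvian tax equals MEC at q*: 1.20 + 1.31×31.1823 = 42.0488.

tax = $42.05 per unit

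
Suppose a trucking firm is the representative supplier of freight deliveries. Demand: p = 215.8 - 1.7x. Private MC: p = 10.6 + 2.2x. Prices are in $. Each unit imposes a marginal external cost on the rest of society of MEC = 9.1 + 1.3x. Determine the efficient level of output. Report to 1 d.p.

Social marginal cost = private MC + MEC = 19.7 + 3.5x.
Set SMC = demand: 19.7 + 3.5x = 215.8 - 1.7x → x* = 37.7115.

x* = 37.7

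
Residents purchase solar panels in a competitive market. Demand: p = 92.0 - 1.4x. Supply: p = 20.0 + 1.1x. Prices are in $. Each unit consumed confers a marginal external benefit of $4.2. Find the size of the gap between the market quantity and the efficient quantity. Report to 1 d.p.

Market equilibrium (private): 20.0 + 1.1x = 92.0 - 1.4x → x_m = 28.8000.
Social marginal benefit = demand + MEB = 96.2 - 1.4x.
Set SMB = MC: 96.2 - 1.4x = 20.0 + 1.1x → x* = 30.4800.
Gap = |28.8000 − 30.4800| = 1.6800.

1.7 units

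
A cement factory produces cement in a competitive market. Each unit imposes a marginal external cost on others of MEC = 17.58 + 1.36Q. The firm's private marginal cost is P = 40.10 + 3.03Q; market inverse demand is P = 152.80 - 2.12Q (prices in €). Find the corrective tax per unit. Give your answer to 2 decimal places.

tax = €37.45 per unit

Social marginal cost = private MC + MEC = 57.68 + 4.39Q.
Set SMC = demand: 57.68 + 4.39Q = 152.80 - 2.12Q → Q* = 14.6114.
The Pigouvian tax equals MEC at Q*: 17.58 + 1.36×14.6114 = 37.4515.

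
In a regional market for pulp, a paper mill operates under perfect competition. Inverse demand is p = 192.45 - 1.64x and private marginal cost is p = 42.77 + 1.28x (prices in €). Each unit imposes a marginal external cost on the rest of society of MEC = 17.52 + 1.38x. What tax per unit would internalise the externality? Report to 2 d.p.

tax = €59.93 per unit

Social marginal cost = private MC + MEC = 60.29 + 2.66x.
Set SMC = demand: 60.29 + 2.66x = 192.45 - 1.64x → x* = 30.7349.
The Pigouvian tax equals MEC at x*: 17.52 + 1.38×30.7349 = 59.9342.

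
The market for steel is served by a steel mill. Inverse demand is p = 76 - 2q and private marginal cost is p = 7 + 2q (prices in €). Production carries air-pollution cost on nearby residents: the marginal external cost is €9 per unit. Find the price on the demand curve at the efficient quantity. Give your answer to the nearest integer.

Social marginal cost = private MC + MEC = 16 + 2q.
Set SMC = demand: 16 + 2q = 76 - 2q → q* = 15.0000.
Consumer price on the demand curve at q*: 76 − 2×15.0000 = 46.0000.

P = €46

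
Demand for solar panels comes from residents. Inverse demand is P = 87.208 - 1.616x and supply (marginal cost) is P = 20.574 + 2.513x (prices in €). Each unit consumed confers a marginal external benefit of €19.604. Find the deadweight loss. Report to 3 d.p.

DWL = €46.539

Market equilibrium (private): 20.574 + 2.513x = 87.208 - 1.616x → x_m = 16.1380.
Social marginal benefit = demand + MEB = 106.812 - 1.616x.
Set SMB = MC: 106.812 - 1.616x = 20.574 + 2.513x → x* = 20.8859.
Between x* and x_m the wedge SMB − MC runs linearly from 0 to MEB(x_m), so the loss is a triangle.
DWL = ½ × 4.7479 × 19.6040 = 46.5389.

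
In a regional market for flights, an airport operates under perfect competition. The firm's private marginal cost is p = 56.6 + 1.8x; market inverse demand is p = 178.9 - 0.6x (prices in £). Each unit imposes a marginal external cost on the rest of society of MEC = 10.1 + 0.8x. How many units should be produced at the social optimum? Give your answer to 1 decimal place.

Social marginal cost = private MC + MEC = 66.7 + 2.6x.
Set SMC = demand: 66.7 + 2.6x = 178.9 - 0.6x → x* = 35.0625.

x* = 35.1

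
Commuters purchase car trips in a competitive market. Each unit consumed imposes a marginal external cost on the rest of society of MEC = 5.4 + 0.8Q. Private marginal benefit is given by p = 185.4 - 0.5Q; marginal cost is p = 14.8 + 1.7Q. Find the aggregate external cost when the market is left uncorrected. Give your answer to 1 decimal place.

Market equilibrium (private): 14.8 + 1.7Q = 185.4 - 0.5Q → Q_m = 77.5455.
Total external cost = ∫₀^{Q_m} (5.4 + 0.8Q) dQ = 5.4×77.5455 + ½×0.8×77.5455² = 2824.0675.

2824.1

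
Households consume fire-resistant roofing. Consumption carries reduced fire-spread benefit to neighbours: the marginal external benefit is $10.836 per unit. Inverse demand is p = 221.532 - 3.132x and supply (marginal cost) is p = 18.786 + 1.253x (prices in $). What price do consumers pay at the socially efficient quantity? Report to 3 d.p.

P = $68.980

Social marginal benefit = demand + MEB = 232.368 - 3.132x.
Set SMB = MC: 232.368 - 3.132x = 18.786 + 1.253x → x* = 48.7074.
Consumer price on the demand curve at x*: 221.532 − 3.132×48.7074 = 68.9804.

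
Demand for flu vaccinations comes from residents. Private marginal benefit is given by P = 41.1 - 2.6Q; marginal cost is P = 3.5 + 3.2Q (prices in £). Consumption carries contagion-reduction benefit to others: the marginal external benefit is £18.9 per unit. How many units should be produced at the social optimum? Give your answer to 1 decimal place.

Q* = 9.7

Social marginal benefit = demand + MEB = 60.0 - 2.6Q.
Set SMB = MC: 60.0 - 2.6Q = 3.5 + 3.2Q → Q* = 9.7414.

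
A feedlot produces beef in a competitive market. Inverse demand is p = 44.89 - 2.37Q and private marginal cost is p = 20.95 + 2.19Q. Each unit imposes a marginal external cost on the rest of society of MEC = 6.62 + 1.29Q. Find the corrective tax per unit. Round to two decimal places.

tax = 10.44 per unit

Social marginal cost = private MC + MEC = 27.57 + 3.48Q.
Set SMC = demand: 27.57 + 3.48Q = 44.89 - 2.37Q → Q* = 2.9607.
The Pigouvian tax equals MEC at Q*: 6.62 + 1.29×2.9607 = 10.4393.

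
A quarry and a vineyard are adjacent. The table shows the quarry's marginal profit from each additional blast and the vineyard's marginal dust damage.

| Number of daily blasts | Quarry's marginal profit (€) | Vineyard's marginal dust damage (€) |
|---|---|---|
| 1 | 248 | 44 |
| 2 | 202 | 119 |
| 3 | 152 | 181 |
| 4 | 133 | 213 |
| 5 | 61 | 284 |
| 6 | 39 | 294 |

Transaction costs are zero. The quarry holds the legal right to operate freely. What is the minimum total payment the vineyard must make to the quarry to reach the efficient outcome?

Left alone the quarry would choose level 6 (marginal profit stays positive).
Efficient level: k* = 2 (marginal profit ≥ marginal dust damage through 2).
The vineyard must at least cover the quarry's forgone profit from cutting 6→2: 152 + 133 + 61 + 39 = 385.

€385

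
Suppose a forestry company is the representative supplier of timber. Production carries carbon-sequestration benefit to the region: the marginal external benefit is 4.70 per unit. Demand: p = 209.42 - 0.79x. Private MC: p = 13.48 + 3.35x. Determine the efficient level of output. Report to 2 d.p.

Social marginal cost = private MC − MEB = 8.78 + 3.35x.
Set SMC = demand: 8.78 + 3.35x = 209.42 - 0.79x → x* = 48.4638.

x* = 48.46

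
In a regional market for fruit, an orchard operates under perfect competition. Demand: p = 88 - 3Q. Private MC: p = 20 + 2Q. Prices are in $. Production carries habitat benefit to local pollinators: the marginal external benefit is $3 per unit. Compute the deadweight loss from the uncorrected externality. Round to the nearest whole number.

DWL = $1

Market equilibrium (private): 20 + 2Q = 88 - 3Q → Q_m = 13.6000.
Social marginal cost = private MC − MEB = 17 + 2Q.
Set SMC = demand: 17 + 2Q = 88 - 3Q → Q* = 14.2000.
Height of the DWL triangle at Q_m is demand(Q_m) − SMC(Q_m) = MEB(Q_m) = 3.0000.
DWL = ½ × 0.6000 × 3.0000 = 0.9000.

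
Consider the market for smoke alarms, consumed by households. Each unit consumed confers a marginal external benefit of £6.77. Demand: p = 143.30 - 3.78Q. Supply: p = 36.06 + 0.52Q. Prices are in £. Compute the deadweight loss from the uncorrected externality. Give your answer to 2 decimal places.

DWL = £5.33

Market equilibrium (private): 36.06 + 0.52Q = 143.30 - 3.78Q → Q_m = 24.9395.
Social marginal benefit = demand + MEB = 150.07 - 3.78Q.
Set SMB = MC: 150.07 - 3.78Q = 36.06 + 0.52Q → Q* = 26.5140.
The welfare-loss triangle has base |Q_m − Q*| and height MEB(Q_m) (the vertical gap between SMB and MC is zero at Q* and MEB at Q_m).
DWL = ½ × 1.5745 × 6.7700 = 5.3297.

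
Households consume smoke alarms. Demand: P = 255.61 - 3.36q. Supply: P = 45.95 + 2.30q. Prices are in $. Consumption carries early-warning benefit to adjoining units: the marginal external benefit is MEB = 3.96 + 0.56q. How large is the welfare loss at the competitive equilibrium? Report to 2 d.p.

Market equilibrium (private): 45.95 + 2.30q = 255.61 - 3.36q → q_m = 37.0424.
Social marginal benefit = demand + MEB = 259.57 - 2.80q.
Set SMB = MC: 259.57 - 2.80q = 45.95 + 2.30q → q* = 41.8863.
Height of the DWL triangle at q_m is SMB(q_m) − MC(q_m) = MEB(q_m) = 24.7037.
DWL = ½ × 4.8439 × 24.7037 = 59.8311.

DWL = $59.83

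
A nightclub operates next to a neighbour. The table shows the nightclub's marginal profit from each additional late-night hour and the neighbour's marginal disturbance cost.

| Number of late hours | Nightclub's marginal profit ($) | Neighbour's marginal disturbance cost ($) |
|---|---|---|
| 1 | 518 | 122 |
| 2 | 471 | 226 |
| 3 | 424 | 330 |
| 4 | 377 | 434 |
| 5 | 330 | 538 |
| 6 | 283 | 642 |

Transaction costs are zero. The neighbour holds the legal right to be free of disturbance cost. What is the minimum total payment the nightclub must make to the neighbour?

Efficient level: marginal profit ≥ marginal disturbance cost through level 3, so k* = 3.
With the neighbour holding the right, the nightclub must at least compensate total damage at k*: 122 + 226 + 330 = 678.

$678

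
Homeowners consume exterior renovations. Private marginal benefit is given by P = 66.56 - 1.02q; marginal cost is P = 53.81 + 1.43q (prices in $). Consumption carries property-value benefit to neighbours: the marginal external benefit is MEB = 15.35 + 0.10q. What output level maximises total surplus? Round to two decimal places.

q* = 11.96

Social marginal benefit = demand + MEB = 81.91 - 0.92q.
Set SMB = MC: 81.91 - 0.92q = 53.81 + 1.43q → q* = 11.9574.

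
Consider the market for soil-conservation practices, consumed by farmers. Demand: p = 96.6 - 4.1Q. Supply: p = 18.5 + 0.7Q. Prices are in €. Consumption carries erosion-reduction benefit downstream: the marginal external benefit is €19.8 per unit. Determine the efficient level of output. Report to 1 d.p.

Q* = 20.4

Social marginal benefit = demand + MEB = 116.4 - 4.1Q.
Set SMB = MC: 116.4 - 4.1Q = 18.5 + 0.7Q → Q* = 20.3958.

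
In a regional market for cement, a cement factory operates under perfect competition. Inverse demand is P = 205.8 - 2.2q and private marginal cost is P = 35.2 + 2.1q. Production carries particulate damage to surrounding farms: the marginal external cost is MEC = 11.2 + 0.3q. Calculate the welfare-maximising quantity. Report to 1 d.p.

Social marginal cost = private MC + MEC = 46.4 + 2.4q.
Set SMC = demand: 46.4 + 2.4q = 205.8 - 2.2q → q* = 34.6522.

q* = 34.7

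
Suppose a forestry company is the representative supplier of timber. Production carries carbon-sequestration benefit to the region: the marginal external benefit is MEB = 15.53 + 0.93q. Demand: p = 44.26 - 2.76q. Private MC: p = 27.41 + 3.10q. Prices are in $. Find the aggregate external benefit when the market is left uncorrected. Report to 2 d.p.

$48.50

Market equilibrium (private): 27.41 + 3.10q = 44.26 - 2.76q → q_m = 2.8754.
Total external benefit = ∫₀^{q_m} (15.53 + 0.93q) dq = 15.53×2.8754 + ½×0.93×2.8754² = 48.4995.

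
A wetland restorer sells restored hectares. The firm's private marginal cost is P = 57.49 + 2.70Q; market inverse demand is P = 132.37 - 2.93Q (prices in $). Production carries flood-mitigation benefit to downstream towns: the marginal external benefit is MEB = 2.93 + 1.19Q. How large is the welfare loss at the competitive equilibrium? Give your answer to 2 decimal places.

DWL = $39.62

Market equilibrium (private): 57.49 + 2.70Q = 132.37 - 2.93Q → Q_m = 13.3002.
Social marginal cost = private MC − MEB = 54.56 + 1.51Q.
Set SMC = demand: 54.56 + 1.51Q = 132.37 - 2.93Q → Q* = 17.5248.
Height of the DWL triangle at Q_m is demand(Q_m) − SMC(Q_m) = MEB(Q_m) = 18.7572.
DWL = ½ × 4.2246 × 18.7572 = 39.6208.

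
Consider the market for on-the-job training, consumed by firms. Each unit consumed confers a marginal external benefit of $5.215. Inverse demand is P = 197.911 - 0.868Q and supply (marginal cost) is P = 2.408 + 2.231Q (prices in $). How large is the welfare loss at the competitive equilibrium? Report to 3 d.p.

Market equilibrium (private): 2.408 + 2.231Q = 197.911 - 0.868Q → Q_m = 63.0858.
Social marginal benefit = demand + MEB = 203.126 - 0.868Q.
Set SMB = MC: 203.126 - 0.868Q = 2.408 + 2.231Q → Q* = 64.7686.
Between Q* and Q_m the wedge SMB − MC runs linearly from 0 to MEB(Q_m), so the loss is a triangle.
DWL = ½ × 1.6828 × 5.2150 = 4.3879.

DWL = $4.388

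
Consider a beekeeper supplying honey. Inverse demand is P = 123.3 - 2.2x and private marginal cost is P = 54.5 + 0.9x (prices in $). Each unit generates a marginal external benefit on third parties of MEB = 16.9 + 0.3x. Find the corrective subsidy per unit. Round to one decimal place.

subsidy = $26.1 per unit

Social marginal cost = private MC − MEB = 37.6 + 0.6x.
Set SMC = demand: 37.6 + 0.6x = 123.3 - 2.2x → x* = 30.6071.
The Pigouvian subsidy equals MEB at x*: 16.9 + 0.3×30.6071 = 26.0821.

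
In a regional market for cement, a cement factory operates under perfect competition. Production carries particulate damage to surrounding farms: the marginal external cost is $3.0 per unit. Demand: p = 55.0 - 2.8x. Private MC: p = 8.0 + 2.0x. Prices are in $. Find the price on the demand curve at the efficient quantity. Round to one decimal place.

P = $29.3

Social marginal cost = private MC + MEC = 11.0 + 2.0x.
Set SMC = demand: 11.0 + 2.0x = 55.0 - 2.8x → x* = 9.1667.
Consumer price on the demand curve at x*: 55.0 − 2.8×9.1667 = 29.3332.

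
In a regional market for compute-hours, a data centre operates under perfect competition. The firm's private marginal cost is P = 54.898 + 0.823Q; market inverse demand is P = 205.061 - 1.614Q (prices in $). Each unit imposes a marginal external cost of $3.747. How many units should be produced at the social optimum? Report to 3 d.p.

Q* = 60.080

Social marginal cost = private MC + MEC = 58.645 + 0.823Q.
Set SMC = demand: 58.645 + 0.823Q = 205.061 - 1.614Q → Q* = 60.0804.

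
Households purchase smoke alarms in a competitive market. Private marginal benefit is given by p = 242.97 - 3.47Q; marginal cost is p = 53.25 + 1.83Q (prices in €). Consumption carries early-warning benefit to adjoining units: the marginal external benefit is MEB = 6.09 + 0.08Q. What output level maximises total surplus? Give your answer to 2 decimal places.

Social marginal benefit = demand + MEB = 249.06 - 3.39Q.
Set SMB = MC: 249.06 - 3.39Q = 53.25 + 1.83Q → Q* = 37.5115.

Q* = 37.51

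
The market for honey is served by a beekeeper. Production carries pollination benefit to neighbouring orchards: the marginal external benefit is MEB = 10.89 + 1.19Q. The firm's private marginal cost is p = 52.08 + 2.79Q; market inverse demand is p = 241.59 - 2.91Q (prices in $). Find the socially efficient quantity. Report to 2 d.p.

Social marginal cost = private MC − MEB = 41.19 + 1.60Q.
Set SMC = demand: 41.19 + 1.60Q = 241.59 - 2.91Q → Q* = 44.4346.

Q* = 44.43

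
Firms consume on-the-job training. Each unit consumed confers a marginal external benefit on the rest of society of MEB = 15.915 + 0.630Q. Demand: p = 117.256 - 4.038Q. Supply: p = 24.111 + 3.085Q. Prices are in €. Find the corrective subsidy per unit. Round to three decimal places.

Social marginal benefit = demand + MEB = 133.171 - 3.408Q.
Set SMB = MC: 133.171 - 3.408Q = 24.111 + 3.085Q → Q* = 16.7966.
The Pigouvian subsidy equals MEB at Q*: 15.915 + 0.630×16.7966 = 26.4969.

subsidy = €26.497 per unit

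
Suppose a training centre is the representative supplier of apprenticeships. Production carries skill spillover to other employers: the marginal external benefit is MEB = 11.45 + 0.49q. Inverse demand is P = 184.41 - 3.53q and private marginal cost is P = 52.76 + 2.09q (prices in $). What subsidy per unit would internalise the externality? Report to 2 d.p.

subsidy = $25.12 per unit

Social marginal cost = private MC − MEB = 41.31 + 1.60q.
Set SMC = demand: 41.31 + 1.60q = 184.41 - 3.53q → q* = 27.8947.
The Pigouvian subsidy equals MEB at q*: 11.45 + 0.49×27.8947 = 25.1184.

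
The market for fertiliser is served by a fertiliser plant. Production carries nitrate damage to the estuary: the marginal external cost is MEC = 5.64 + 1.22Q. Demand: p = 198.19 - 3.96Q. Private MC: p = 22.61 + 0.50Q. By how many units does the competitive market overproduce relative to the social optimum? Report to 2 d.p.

9.45 units

Market equilibrium (private): 22.61 + 0.50Q = 198.19 - 3.96Q → Q_m = 39.3677.
Social marginal cost = private MC + MEC = 28.25 + 1.72Q.
Set SMC = demand: 28.25 + 1.72Q = 198.19 - 3.96Q → Q* = 29.9190.
Gap = |39.3677 − 29.9190| = 9.4487.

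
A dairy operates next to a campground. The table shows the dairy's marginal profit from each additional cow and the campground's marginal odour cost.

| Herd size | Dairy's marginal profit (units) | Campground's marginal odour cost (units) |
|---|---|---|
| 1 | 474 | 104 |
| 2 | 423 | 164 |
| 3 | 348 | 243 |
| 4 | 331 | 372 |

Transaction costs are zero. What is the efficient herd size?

3

Bargaining reaches the level where marginal profit last exceeds marginal odour cost.
That holds through level 3 (348 ≥ 243) but not at 4 (331 < 372).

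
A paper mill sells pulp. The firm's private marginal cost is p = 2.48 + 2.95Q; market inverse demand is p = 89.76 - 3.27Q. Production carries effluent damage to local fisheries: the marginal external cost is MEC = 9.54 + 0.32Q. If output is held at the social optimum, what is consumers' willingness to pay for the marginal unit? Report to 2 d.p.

Social marginal cost = private MC + MEC = 12.02 + 3.27Q.
Set SMC = demand: 12.02 + 3.27Q = 89.76 - 3.27Q → Q* = 11.8869.
Consumer price on the demand curve at Q*: 89.76 − 3.27×11.8869 = 50.8898.

P = 50.89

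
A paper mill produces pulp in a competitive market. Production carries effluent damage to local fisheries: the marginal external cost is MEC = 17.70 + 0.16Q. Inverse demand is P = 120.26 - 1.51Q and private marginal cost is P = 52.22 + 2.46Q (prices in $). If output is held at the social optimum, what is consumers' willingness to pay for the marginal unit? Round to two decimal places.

Social marginal cost = private MC + MEC = 69.92 + 2.62Q.
Set SMC = demand: 69.92 + 2.62Q = 120.26 - 1.51Q → Q* = 12.1889.
Consumer price on the demand curve at Q*: 120.26 − 1.51×12.1889 = 101.8548.

P = $101.85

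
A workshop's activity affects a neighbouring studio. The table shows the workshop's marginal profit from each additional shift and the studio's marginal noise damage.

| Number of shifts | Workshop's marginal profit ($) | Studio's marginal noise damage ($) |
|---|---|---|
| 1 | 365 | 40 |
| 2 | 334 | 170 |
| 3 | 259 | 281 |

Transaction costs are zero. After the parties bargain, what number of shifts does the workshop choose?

2

Bargaining reaches the level where marginal profit last exceeds marginal noise damage.
That holds through level 2 (334 ≥ 170) but not at 3 (259 < 281).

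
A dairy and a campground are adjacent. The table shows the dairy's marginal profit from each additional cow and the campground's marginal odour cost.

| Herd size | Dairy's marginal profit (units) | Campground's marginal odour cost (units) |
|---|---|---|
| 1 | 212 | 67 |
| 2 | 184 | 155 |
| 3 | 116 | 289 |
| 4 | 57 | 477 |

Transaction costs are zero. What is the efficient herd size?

2

Bargaining reaches the level where marginal profit last exceeds marginal odour cost.
That holds through level 2 (184 ≥ 155) but not at 3 (116 < 289).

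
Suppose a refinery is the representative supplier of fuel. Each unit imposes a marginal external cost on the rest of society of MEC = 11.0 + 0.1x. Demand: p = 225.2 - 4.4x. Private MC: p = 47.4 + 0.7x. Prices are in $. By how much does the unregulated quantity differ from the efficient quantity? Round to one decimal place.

Market equilibrium (private): 47.4 + 0.7x = 225.2 - 4.4x → x_m = 34.8627.
Social marginal cost = private MC + MEC = 58.4 + 0.8x.
Set SMC = demand: 58.4 + 0.8x = 225.2 - 4.4x → x* = 32.0769.
Gap = |34.8627 − 32.0769| = 2.7858.

2.8 units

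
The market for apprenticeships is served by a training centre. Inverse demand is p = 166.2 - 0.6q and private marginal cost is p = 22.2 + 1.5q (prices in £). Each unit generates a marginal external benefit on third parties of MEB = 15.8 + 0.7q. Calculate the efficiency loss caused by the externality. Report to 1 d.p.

DWL = £1453.7

Market equilibrium (private): 22.2 + 1.5q = 166.2 - 0.6q → q_m = 68.5714.
Social marginal cost = private MC − MEB = 6.4 + 0.8q.
Set SMC = demand: 6.4 + 0.8q = 166.2 - 0.6q → q* = 114.1429.
Between q* and q_m the wedge demand − SMC runs linearly from 0 to MEB(q_m), so the loss is a triangle.
DWL = ½ × 45.5715 × 63.8000 = 1453.7309.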